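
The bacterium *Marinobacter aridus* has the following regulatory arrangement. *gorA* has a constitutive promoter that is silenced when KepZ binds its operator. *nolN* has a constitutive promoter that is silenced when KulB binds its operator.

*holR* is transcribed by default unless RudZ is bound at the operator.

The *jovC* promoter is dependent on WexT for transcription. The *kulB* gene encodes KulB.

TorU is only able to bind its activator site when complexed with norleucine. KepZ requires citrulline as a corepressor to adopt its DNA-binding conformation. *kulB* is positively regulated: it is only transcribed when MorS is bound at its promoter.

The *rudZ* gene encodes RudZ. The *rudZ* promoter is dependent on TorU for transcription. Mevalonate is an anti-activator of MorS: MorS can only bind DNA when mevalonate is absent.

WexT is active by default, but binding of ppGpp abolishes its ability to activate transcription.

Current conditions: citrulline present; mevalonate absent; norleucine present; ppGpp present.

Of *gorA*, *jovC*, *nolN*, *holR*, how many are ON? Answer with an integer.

Citrulline is present, so KepZ is active.
With repressor KepZ bound, *gorA* is not transcribed.
→ *gorA* is OFF.
ppGpp is present, so WexT is inactive.
Required activator WexT is absent, so *jovC* is not transcribed.
→ *jovC* is OFF.
Mevalonate is absent, so MorS is active.
No repressor is bound and MorS is active, so *kulB* is transcribed.
So KulB is produced and active.
With repressor KulB bound, *nolN* is not transcribed.
→ *nolN* is OFF.
Norleucine is present, so TorU is active.
No repressor is bound and TorU is active, so *rudZ* is transcribed.
So RudZ is produced and active.
With repressor RudZ bound, *holR* is not transcribed.
→ *holR* is OFF.
0 of the 4 genes are transcribed.

0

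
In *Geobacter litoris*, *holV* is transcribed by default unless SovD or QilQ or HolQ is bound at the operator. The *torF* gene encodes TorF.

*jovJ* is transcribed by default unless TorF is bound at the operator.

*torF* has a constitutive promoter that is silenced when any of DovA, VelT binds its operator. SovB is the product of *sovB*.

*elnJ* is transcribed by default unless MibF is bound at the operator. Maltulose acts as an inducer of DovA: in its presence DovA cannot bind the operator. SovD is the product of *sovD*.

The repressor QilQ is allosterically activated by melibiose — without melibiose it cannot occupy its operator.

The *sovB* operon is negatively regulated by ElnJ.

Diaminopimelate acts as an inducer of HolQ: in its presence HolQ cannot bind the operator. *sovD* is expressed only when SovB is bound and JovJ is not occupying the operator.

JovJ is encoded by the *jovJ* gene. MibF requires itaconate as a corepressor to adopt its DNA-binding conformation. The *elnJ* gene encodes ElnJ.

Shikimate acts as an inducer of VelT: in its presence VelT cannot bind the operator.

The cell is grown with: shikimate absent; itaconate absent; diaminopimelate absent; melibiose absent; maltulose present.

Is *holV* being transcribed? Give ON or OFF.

Maltulose is present, so DovA is inactive.
Shikimate is absent, so VelT is active.
With repressor VelT bound, *torF* is not transcribed.
So TorF is not produced.
With no repressor bound, *jovJ* is transcribed.
So JovJ is produced and active.
Itaconate is absent, so MibF is inactive.
With no repressor bound, *elnJ* is transcribed.
So ElnJ is produced and active.
With repressor ElnJ bound, *sovB* is not transcribed.
So SovB is not produced.
With repressor JovJ bound, *sovD* is not transcribed.
So SovD is not produced.
Melibiose is absent, so QilQ is inactive.
Diaminopimelate is absent, so HolQ is active.
With repressor HolQ bound, *holV* is not transcribed.

OFF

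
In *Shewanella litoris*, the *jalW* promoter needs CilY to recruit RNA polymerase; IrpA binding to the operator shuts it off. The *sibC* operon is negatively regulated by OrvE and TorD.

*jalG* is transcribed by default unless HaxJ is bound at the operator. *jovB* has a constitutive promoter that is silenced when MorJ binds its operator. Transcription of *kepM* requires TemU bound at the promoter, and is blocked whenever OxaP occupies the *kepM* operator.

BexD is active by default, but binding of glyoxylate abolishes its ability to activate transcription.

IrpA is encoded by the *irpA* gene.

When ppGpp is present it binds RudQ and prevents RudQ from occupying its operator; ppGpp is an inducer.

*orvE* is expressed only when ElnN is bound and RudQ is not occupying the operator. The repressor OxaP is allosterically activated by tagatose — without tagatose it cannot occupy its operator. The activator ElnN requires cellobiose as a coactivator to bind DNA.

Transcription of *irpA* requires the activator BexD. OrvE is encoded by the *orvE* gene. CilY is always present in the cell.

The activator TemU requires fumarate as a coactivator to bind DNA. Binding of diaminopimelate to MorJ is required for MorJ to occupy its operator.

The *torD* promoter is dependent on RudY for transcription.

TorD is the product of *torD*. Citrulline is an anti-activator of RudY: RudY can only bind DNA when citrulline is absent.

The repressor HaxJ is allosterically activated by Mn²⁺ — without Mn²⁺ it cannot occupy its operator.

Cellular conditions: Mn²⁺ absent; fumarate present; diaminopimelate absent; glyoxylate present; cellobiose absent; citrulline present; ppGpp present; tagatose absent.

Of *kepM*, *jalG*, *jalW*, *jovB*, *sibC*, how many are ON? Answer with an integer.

5

Fumarate is present, so TemU is active.
Tagatose is absent, so OxaP is inactive.
No repressor is bound and TemU is active, so *kepM* is transcribed.
→ *kepM* is ON.
Mn²⁺ is absent, so HaxJ is inactive.
With no repressor bound, *jalG* is transcribed.
→ *jalG* is ON.
Glyoxylate is present, so BexD is inactive.
Required activator BexD is absent, so *irpA* is not transcribed.
So IrpA is not produced.
CilY is produced constitutively and is active.
No repressor is bound and CilY is active, so *jalW* is transcribed.
→ *jalW* is ON.
Diaminopimelate is absent, so MorJ is inactive.
With no repressor bound, *jovB* is transcribed.
→ *jovB* is ON.
ppGpp is present, so RudQ is inactive.
Cellobiose is absent, so ElnN is inactive.
Required activator ElnN is absent, so *orvE* is not transcribed.
So OrvE is not produced.
Citrulline is present, so RudY is inactive.
Required activator RudY is absent, so *torD* is not transcribed.
So TorD is not produced.
With no repressor bound, *sibC* is transcribed.
→ *sibC* is ON.
5 of the 5 genes are transcribed.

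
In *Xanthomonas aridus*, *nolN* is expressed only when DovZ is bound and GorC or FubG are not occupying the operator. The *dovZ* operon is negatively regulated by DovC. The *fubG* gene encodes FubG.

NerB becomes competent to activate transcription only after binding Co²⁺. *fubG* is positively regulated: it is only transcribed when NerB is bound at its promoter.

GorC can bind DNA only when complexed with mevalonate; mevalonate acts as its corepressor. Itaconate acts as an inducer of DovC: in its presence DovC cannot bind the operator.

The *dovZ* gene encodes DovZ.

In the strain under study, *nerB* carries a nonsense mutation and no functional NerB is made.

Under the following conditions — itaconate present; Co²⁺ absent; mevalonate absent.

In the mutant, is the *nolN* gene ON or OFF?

ON

Mevalonate is absent, so GorC is inactive.
Itaconate is present, so DovC is inactive.
With no repressor bound, *dovZ* is transcribed.
So DovZ is produced and active.
NerB is non-functional in this strain, so it has no effect.
Required activator NerB is absent, so *fubG* is not transcribed.
So FubG is not produced.
No repressor is bound and DovZ is active, so *nolN* is transcribed.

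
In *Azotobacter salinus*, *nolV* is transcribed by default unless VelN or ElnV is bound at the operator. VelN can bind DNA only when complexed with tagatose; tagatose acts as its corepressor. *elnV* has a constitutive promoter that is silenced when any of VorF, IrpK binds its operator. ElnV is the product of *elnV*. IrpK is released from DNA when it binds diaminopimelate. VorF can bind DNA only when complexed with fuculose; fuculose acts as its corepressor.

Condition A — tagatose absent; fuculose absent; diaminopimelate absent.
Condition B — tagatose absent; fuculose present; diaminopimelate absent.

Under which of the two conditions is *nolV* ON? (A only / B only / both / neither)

Condition A:
Tagatose is absent, so VelN is inactive.
Fuculose is absent, so VorF is inactive.
Diaminopimelate is absent, so IrpK is active.
With repressor IrpK bound, *elnV* is not transcribed.
So ElnV is not produced.
With no repressor bound, *nolV* is transcribed.
→ *nolV* is ON in A.
Condition B:
Tagatose is absent, so VelN is inactive.
Fuculose is present, so VorF is active.
Diaminopimelate is absent, so IrpK is active.
With repressor VorF bound, *elnV* is not transcribed.
So ElnV is not produced.
With no repressor bound, *nolV* is transcribed.
→ *nolV* is ON in B.

both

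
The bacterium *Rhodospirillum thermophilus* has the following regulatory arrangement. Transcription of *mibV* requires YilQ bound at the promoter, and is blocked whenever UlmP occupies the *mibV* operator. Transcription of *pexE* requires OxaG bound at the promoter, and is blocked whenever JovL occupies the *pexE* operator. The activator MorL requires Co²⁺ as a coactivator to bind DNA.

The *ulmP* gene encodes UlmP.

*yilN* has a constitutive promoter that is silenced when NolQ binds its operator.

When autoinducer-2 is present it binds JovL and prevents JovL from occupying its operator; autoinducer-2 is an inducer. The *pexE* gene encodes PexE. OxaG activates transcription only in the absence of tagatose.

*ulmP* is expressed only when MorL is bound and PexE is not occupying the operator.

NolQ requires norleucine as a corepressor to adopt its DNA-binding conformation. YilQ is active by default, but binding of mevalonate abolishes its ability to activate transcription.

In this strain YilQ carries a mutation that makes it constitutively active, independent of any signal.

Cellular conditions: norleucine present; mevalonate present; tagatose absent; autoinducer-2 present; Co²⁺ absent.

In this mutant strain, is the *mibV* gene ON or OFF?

ON

YilQ is constitutively active in this strain.
Co²⁺ is absent, so MorL is inactive.
Autoinducer-2 is present, so JovL is inactive.
Tagatose is absent, so OxaG is active.
No repressor is bound and OxaG is active, so *pexE* is transcribed.
So PexE is produced and active.
With repressor PexE bound, *ulmP* is not transcribed.
So UlmP is not produced.
No repressor is bound and YilQ is active, so *mibV* is transcribed.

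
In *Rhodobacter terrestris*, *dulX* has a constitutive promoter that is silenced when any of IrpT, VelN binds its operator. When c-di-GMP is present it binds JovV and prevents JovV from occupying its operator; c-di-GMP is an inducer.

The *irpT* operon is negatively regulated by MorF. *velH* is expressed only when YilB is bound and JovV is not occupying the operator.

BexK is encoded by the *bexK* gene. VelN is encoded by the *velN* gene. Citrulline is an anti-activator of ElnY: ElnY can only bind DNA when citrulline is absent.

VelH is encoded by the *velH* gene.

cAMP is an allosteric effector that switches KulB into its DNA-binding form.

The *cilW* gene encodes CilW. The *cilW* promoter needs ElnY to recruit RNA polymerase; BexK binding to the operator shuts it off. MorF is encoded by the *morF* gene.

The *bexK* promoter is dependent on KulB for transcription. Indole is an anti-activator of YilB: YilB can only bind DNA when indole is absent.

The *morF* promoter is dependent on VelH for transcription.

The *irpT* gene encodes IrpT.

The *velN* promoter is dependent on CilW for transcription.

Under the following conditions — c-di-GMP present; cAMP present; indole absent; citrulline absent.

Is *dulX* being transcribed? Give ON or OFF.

ON

c-di-GMP is present, so JovV is inactive.
Indole is absent, so YilB is active.
No repressor is bound and YilB is active, so *velH* is transcribed.
So VelH is produced and active.
No repressor is bound and VelH is active, so *morF* is transcribed.
So MorF is produced and active.
With repressor MorF bound, *irpT* is not transcribed.
So IrpT is not produced.
cAMP is present, so KulB is active.
No repressor is bound and KulB is active, so *bexK* is transcribed.
So BexK is produced and active.
Citrulline is absent, so ElnY is active.
With repressor BexK bound, *cilW* is not transcribed.
So CilW is not produced.
Required activator CilW is absent, so *velN* is not transcribed.
So VelN is not produced.
With no repressor bound, *dulX* is transcribed.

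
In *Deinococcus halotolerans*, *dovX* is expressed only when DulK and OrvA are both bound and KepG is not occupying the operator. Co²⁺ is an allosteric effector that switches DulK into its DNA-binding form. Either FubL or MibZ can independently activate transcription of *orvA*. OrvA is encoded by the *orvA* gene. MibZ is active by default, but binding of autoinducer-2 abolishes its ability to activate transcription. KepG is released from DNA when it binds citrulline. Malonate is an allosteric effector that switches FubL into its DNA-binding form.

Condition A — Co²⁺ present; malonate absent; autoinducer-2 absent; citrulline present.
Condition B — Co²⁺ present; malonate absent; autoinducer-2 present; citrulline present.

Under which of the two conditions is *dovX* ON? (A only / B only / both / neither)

Condition A:
Co²⁺ is present, so DulK is active.
Malonate is absent, so FubL is inactive.
Autoinducer-2 is absent, so MibZ is active.
Activator MibZ is present, so *orvA* is transcribed.
So OrvA is produced and active.
Citrulline is present, so KepG is inactive.
No repressor is bound and DulK and OrvA are active, so *dovX* is transcribed.
→ *dovX* is ON in A.
Condition B:
Co²⁺ is present, so DulK is active.
Malonate is absent, so FubL is inactive.
Autoinducer-2 is present, so MibZ is inactive.
No activator is available at the *orvA* promoter, so *orvA* is not transcribed.
So OrvA is not produced.
Citrulline is present, so KepG is inactive.
Required activator OrvA is absent, so *dovX* is not transcribed.
→ *dovX* is OFF in B.

A only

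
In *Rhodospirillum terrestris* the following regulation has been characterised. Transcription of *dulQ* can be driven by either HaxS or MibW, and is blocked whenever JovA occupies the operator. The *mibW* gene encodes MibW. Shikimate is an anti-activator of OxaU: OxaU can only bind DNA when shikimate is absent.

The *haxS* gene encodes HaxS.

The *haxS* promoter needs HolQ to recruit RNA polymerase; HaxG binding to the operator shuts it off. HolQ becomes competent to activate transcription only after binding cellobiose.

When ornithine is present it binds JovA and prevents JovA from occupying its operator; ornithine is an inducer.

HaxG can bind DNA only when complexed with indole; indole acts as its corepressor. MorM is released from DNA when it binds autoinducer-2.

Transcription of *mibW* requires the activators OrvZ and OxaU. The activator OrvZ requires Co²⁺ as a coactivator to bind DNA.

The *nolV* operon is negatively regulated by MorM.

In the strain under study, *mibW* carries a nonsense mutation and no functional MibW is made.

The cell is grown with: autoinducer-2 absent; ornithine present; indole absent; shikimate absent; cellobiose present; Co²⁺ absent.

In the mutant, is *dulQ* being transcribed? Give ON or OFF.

Cellobiose is present, so HolQ is active.
Indole is absent, so HaxG is inactive.
No repressor is bound and HolQ is active, so *haxS* is transcribed.
So HaxS is produced and active.
Ornithine is present, so JovA is inactive.
MibW is non-functional in this strain, so it has no effect.
Activator HaxS is present, so *dulQ* is transcribed.

ON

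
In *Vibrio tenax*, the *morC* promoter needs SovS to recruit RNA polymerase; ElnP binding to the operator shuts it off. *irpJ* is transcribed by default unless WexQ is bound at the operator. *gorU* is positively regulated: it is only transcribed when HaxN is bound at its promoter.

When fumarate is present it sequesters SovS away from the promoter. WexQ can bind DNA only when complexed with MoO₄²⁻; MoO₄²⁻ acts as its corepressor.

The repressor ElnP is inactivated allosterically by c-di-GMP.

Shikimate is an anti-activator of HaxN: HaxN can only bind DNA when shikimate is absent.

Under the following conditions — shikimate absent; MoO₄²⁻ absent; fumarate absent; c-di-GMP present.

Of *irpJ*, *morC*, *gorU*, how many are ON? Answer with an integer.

MoO₄²⁻ is absent, so WexQ is inactive.
With no repressor bound, *irpJ* is transcribed.
→ *irpJ* is ON.
Fumarate is absent, so SovS is active.
c-di-GMP is present, so ElnP is inactive.
No repressor is bound and SovS is active, so *morC* is transcribed.
→ *morC* is ON.
Shikimate is absent, so HaxN is active.
No repressor is bound and HaxN is active, so *gorU* is transcribed.
→ *gorU* is ON.
3 of the 3 genes are transcribed.

3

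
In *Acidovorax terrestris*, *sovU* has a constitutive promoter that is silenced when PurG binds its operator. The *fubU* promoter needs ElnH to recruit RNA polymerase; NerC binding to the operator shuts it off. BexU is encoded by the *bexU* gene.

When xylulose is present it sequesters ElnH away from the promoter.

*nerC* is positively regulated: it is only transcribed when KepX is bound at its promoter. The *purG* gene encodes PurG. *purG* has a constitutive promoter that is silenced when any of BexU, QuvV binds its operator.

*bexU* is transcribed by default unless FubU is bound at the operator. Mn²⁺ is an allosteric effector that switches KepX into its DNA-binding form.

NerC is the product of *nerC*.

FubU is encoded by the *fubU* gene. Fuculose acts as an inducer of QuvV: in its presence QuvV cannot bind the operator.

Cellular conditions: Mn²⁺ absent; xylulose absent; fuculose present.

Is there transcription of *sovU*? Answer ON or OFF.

Mn²⁺ is absent, so KepX is inactive.
Required activator KepX is absent, so *nerC* is not transcribed.
So NerC is not produced.
Xylulose is absent, so ElnH is active.
No repressor is bound and ElnH is active, so *fubU* is transcribed.
So FubU is produced and active.
With repressor FubU bound, *bexU* is not transcribed.
So BexU is not produced.
Fuculose is present, so QuvV is inactive.
With no repressor bound, *purG* is transcribed.
So PurG is produced and active.
With repressor PurG bound, *sovU* is not transcribed.

OFF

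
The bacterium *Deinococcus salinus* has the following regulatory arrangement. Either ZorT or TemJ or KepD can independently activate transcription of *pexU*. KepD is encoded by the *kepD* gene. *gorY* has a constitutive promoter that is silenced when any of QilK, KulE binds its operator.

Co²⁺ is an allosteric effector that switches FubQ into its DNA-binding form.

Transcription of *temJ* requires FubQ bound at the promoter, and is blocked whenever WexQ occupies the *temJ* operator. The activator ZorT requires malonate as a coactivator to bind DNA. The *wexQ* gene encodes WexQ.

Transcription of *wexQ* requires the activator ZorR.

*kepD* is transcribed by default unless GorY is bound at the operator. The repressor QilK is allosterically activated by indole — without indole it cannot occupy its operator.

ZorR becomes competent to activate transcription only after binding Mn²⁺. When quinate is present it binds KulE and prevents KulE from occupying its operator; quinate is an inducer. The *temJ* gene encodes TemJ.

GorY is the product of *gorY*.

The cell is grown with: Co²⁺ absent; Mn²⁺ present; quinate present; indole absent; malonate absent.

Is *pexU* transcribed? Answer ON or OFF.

Malonate is absent, so ZorT is inactive.
Co²⁺ is absent, so FubQ is inactive.
Mn²⁺ is present, so ZorR is active.
No repressor is bound and ZorR is active, so *wexQ* is transcribed.
So WexQ is produced and active.
With repressor WexQ bound, *temJ* is not transcribed.
So TemJ is not produced.
Indole is absent, so QilK is inactive.
Quinate is present, so KulE is inactive.
With no repressor bound, *gorY* is transcribed.
So GorY is produced and active.
With repressor GorY bound, *kepD* is not transcribed.
So KepD is not produced.
No activator is available at the *pexU* promoter, so *pexU* is not transcribed.

OFF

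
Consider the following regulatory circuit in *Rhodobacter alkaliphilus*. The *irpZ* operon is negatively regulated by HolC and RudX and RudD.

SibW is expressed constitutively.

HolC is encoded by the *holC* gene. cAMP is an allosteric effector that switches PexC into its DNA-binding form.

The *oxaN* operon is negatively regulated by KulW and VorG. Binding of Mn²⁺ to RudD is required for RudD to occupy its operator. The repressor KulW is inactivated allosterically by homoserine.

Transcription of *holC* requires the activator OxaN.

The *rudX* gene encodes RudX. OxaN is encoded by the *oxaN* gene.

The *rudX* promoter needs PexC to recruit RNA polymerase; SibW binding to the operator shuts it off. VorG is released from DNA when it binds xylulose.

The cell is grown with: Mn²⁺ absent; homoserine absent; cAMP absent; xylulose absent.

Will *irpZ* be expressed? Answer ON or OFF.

ON

Homoserine is absent, so KulW is active.
Xylulose is absent, so VorG is active.
With repressor KulW bound, *oxaN* is not transcribed.
So OxaN is not produced.
Required activator OxaN is absent, so *holC* is not transcribed.
So HolC is not produced.
cAMP is absent, so PexC is inactive.
SibW is produced constitutively and is active.
With repressor SibW bound, *rudX* is not transcribed.
So RudX is not produced.
Mn²⁺ is absent, so RudD is inactive.
With no repressor bound, *irpZ* is transcribed.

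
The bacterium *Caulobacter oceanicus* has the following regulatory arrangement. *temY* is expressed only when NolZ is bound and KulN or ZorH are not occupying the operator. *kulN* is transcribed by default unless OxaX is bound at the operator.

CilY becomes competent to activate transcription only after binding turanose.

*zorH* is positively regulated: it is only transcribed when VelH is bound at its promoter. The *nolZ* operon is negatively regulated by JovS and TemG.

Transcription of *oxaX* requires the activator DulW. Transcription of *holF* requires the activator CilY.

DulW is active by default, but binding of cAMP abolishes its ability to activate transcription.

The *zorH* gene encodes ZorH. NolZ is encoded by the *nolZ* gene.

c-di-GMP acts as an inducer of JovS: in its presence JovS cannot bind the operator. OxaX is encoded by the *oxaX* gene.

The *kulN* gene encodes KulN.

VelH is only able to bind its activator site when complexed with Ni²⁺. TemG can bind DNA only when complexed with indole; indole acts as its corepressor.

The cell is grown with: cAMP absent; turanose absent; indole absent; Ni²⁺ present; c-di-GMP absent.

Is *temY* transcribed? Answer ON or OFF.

OFF

cAMP is absent, so DulW is active.
No repressor is bound and DulW is active, so *oxaX* is transcribed.
So OxaX is produced and active.
With repressor OxaX bound, *kulN* is not transcribed.
So KulN is not produced.
Ni²⁺ is present, so VelH is active.
No repressor is bound and VelH is active, so *zorH* is transcribed.
So ZorH is produced and active.
c-di-GMP is absent, so JovS is active.
Indole is absent, so TemG is inactive.
With repressor JovS bound, *nolZ* is not transcribed.
So NolZ is not produced.
With repressor ZorH bound, *temY* is not transcribed.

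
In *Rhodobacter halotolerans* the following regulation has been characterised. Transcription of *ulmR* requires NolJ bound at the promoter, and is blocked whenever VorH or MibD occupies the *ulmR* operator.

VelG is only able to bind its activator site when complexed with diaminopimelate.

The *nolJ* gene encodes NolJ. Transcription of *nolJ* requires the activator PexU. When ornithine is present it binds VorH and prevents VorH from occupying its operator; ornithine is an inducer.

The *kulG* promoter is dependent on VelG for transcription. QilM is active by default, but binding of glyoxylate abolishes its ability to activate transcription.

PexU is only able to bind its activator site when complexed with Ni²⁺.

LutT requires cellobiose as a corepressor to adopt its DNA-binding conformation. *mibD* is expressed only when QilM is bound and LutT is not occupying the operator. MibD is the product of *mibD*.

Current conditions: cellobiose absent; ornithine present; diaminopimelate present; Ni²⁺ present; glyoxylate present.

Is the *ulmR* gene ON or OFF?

Ornithine is present, so VorH is inactive.
Ni²⁺ is present, so PexU is active.
No repressor is bound and PexU is active, so *nolJ* is transcribed.
So NolJ is produced and active.
Cellobiose is absent, so LutT is inactive.
Glyoxylate is present, so QilM is inactive.
Required activator QilM is absent, so *mibD* is not transcribed.
So MibD is not produced.
No repressor is bound and NolJ is active, so *ulmR* is transcribed.

ON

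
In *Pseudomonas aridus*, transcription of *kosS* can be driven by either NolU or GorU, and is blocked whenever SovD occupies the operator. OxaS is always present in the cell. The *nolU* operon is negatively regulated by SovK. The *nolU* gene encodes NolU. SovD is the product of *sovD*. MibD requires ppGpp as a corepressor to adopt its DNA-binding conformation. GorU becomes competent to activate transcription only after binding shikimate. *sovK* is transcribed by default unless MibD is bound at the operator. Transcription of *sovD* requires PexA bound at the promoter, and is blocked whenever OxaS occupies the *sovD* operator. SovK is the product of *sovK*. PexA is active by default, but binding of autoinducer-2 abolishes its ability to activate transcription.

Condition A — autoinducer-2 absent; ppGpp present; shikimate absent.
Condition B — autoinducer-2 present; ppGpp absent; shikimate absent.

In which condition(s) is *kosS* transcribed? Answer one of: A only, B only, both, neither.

Condition A:
OxaS is produced constitutively and is active.
Autoinducer-2 is absent, so PexA is active.
With repressor OxaS bound, *sovD* is not transcribed.
So SovD is not produced.
ppGpp is present, so MibD is active.
With repressor MibD bound, *sovK* is not transcribed.
So SovK is not produced.
With no repressor bound, *nolU* is transcribed.
So NolU is produced and active.
Shikimate is absent, so GorU is inactive.
Activator NolU is present, so *kosS* is transcribed.
→ *kosS* is ON in A.
Condition B:
OxaS is produced constitutively and is active.
Autoinducer-2 is present, so PexA is inactive.
With repressor OxaS bound, *sovD* is not transcribed.
So SovD is not produced.
ppGpp is absent, so MibD is inactive.
With no repressor bound, *sovK* is transcribed.
So SovK is produced and active.
With repressor SovK bound, *nolU* is not transcribed.
So NolU is not produced.
Shikimate is absent, so GorU is inactive.
No activator is available at the *kosS* promoter, so *kosS* is not transcribed.
→ *kosS* is OFF in B.

A only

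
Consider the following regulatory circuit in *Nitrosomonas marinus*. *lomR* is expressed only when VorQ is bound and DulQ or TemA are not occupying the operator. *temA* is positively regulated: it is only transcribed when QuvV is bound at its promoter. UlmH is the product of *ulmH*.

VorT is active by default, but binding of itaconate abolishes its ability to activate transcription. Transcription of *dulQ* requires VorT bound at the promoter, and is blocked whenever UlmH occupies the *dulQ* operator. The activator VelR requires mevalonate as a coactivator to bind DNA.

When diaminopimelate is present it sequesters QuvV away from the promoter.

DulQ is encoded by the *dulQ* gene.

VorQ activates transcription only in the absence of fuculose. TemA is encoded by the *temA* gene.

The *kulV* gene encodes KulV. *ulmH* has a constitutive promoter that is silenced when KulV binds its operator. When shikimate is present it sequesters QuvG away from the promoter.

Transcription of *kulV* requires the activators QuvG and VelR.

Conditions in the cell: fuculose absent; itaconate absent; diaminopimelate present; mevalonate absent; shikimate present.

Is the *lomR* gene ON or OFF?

Shikimate is present, so QuvG is inactive.
Mevalonate is absent, so VelR is inactive.
Required activator QuvG is absent, so *kulV* is not transcribed.
So KulV is not produced.
With no repressor bound, *ulmH* is transcribed.
So UlmH is produced and active.
Itaconate is absent, so VorT is active.
With repressor UlmH bound, *dulQ* is not transcribed.
So DulQ is not produced.
Diaminopimelate is present, so QuvV is inactive.
Required activator QuvV is absent, so *temA* is not transcribed.
So TemA is not produced.
Fuculose is absent, so VorQ is active.
No repressor is bound and VorQ is active, so *lomR* is transcribed.

ON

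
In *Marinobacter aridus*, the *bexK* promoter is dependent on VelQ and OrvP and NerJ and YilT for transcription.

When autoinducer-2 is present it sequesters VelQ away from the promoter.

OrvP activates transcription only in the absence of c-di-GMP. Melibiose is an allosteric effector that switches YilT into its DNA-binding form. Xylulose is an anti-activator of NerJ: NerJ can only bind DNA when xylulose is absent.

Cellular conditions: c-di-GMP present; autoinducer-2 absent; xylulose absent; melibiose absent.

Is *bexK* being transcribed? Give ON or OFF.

Autoinducer-2 is absent, so VelQ is active.
c-di-GMP is present, so OrvP is inactive.
Xylulose is absent, so NerJ is active.
Melibiose is absent, so YilT is inactive.
Required activator OrvP is absent, so *bexK* is not transcribed.

OFF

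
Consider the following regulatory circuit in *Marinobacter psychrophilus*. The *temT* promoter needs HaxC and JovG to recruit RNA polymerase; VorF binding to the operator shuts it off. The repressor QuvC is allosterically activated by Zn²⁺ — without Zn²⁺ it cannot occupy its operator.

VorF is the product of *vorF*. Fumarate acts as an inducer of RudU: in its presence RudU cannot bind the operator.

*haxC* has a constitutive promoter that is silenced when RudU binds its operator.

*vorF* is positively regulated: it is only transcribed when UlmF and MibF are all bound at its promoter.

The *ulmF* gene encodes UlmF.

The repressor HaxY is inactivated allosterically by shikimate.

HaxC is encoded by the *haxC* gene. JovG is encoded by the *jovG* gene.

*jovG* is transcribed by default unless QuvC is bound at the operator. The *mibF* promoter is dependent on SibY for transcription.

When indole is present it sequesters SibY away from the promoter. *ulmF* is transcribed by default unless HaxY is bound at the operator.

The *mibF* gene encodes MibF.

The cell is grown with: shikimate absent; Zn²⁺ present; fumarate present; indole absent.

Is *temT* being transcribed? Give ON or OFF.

OFF

Shikimate is absent, so HaxY is active.
With repressor HaxY bound, *ulmF* is not transcribed.
So UlmF is not produced.
Indole is absent, so SibY is active.
No repressor is bound and SibY is active, so *mibF* is transcribed.
So MibF is produced and active.
Required activator UlmF is absent, so *vorF* is not transcribed.
So VorF is not produced.
Fumarate is present, so RudU is inactive.
With no repressor bound, *haxC* is transcribed.
So HaxC is produced and active.
Zn²⁺ is present, so QuvC is active.
With repressor QuvC bound, *jovG* is not transcribed.
So JovG is not produced.
Required activator JovG is absent, so *temT* is not transcribed.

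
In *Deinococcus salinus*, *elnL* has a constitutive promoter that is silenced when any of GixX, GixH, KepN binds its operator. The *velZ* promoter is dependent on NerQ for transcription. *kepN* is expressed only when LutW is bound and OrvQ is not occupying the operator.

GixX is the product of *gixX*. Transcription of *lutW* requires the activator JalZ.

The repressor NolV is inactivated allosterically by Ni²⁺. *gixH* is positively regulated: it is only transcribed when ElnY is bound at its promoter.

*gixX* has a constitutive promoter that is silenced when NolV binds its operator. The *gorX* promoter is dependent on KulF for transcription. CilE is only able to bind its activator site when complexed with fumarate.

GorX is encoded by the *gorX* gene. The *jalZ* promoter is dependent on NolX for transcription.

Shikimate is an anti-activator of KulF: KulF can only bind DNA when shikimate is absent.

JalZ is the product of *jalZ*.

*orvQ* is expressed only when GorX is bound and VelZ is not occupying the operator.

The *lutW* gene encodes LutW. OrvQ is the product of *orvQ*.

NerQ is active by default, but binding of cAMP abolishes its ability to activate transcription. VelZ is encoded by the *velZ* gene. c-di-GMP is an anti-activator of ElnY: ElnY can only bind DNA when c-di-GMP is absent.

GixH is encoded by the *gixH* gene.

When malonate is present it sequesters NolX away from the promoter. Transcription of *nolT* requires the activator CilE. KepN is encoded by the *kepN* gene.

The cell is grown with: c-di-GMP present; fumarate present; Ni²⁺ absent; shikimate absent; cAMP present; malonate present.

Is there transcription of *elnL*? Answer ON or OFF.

Ni²⁺ is absent, so NolV is active.
With repressor NolV bound, *gixX* is not transcribed.
So GixX is not produced.
c-di-GMP is present, so ElnY is inactive.
Required activator ElnY is absent, so *gixH* is not transcribed.
So GixH is not produced.
Malonate is present, so NolX is inactive.
Required activator NolX is absent, so *jalZ* is not transcribed.
So JalZ is not produced.
Required activator JalZ is absent, so *lutW* is not transcribed.
So LutW is not produced.
cAMP is present, so NerQ is inactive.
Required activator NerQ is absent, so *velZ* is not transcribed.
So VelZ is not produced.
Shikimate is absent, so KulF is active.
No repressor is bound and KulF is active, so *gorX* is transcribed.
So GorX is produced and active.
No repressor is bound and GorX is active, so *orvQ* is transcribed.
So OrvQ is produced and active.
With repressor OrvQ bound, *kepN* is not transcribed.
So KepN is not produced.
With no repressor bound, *elnL* is transcribed.

ON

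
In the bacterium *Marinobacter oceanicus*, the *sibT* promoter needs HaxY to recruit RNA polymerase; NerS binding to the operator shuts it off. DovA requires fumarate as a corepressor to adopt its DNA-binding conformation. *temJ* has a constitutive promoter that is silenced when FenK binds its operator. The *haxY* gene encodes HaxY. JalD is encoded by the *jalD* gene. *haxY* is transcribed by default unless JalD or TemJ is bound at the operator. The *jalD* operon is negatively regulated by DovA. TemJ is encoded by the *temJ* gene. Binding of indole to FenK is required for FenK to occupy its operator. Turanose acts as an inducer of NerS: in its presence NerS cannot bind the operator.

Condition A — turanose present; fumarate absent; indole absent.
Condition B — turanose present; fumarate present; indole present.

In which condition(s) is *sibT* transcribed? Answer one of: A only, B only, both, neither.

Condition A:
Turanose is present, so NerS is inactive.
Fumarate is absent, so DovA is inactive.
With no repressor bound, *jalD* is transcribed.
So JalD is produced and active.
Indole is absent, so FenK is inactive.
With no repressor bound, *temJ* is transcribed.
So TemJ is produced and active.
With repressor JalD bound, *haxY* is not transcribed.
So HaxY is not produced.
Required activator HaxY is absent, so *sibT* is not transcribed.
→ *sibT* is OFF in A.
Condition B:
Turanose is present, so NerS is inactive.
Fumarate is present, so DovA is active.
With repressor DovA bound, *jalD* is not transcribed.
So JalD is not produced.
Indole is present, so FenK is active.
With repressor FenK bound, *temJ* is not transcribed.
So TemJ is not produced.
With no repressor bound, *haxY* is transcribed.
So HaxY is produced and active.
No repressor is bound and HaxY is active, so *sibT* is transcribed.
→ *sibT* is ON in B.

B only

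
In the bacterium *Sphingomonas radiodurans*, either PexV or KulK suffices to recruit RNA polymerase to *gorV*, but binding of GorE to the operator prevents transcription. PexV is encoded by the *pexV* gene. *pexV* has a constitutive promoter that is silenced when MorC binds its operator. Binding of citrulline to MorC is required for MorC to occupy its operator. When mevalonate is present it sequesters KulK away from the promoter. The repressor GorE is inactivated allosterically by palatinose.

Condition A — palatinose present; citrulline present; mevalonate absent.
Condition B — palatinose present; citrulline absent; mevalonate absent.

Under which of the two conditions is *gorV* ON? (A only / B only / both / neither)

both

Condition A:
Palatinose is present, so GorE is inactive.
Citrulline is present, so MorC is active.
With repressor MorC bound, *pexV* is not transcribed.
So PexV is not produced.
Mevalonate is absent, so KulK is active.
Activator KulK is present, so *gorV* is transcribed.
→ *gorV* is ON in A.
Condition B:
Palatinose is present, so GorE is inactive.
Citrulline is absent, so MorC is inactive.
With no repressor bound, *pexV* is transcribed.
So PexV is produced and active.
Mevalonate is absent, so KulK is active.
Activator PexV is present, so *gorV* is transcribed.
→ *gorV* is ON in B.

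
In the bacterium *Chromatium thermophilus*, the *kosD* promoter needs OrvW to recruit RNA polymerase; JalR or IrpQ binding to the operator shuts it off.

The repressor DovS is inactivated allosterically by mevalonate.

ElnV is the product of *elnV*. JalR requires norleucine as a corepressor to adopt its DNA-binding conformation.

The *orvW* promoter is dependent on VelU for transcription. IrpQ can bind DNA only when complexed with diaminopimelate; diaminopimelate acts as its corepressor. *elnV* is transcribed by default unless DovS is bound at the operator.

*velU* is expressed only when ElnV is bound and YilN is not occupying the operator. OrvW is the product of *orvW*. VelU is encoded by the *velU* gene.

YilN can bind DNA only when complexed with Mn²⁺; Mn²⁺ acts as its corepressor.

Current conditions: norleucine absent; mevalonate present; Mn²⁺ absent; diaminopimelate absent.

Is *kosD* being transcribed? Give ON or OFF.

Norleucine is absent, so JalR is inactive.
Mevalonate is present, so DovS is inactive.
With no repressor bound, *elnV* is transcribed.
So ElnV is produced and active.
Mn²⁺ is absent, so YilN is inactive.
No repressor is bound and ElnV is active, so *velU* is transcribed.
So VelU is produced and active.
No repressor is bound and VelU is active, so *orvW* is transcribed.
So OrvW is produced and active.
Diaminopimelate is absent, so IrpQ is inactive.
No repressor is bound and OrvW is active, so *kosD* is transcribed.

ON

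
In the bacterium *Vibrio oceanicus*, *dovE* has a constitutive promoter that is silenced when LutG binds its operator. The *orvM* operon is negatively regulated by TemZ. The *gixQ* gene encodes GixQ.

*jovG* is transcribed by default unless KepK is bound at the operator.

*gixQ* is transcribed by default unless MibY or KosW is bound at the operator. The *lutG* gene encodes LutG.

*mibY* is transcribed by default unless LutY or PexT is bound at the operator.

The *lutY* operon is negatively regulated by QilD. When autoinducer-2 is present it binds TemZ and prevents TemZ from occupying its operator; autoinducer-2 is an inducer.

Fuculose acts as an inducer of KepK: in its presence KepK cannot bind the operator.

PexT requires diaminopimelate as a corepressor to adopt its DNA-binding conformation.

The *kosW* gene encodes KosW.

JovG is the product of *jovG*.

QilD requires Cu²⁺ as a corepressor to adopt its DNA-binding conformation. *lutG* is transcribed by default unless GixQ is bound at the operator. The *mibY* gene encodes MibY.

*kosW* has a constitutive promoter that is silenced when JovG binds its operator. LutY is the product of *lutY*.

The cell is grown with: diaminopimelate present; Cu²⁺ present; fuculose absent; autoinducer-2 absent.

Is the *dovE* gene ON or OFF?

OFF

Cu²⁺ is present, so QilD is active.
With repressor QilD bound, *lutY* is not transcribed.
So LutY is not produced.
Diaminopimelate is present, so PexT is active.
With repressor PexT bound, *mibY* is not transcribed.
So MibY is not produced.
Fuculose is absent, so KepK is active.
With repressor KepK bound, *jovG* is not transcribed.
So JovG is not produced.
With no repressor bound, *kosW* is transcribed.
So KosW is produced and active.
With repressor KosW bound, *gixQ* is not transcribed.
So GixQ is not produced.
With no repressor bound, *lutG* is transcribed.
So LutG is produced and active.
With repressor LutG bound, *dovE* is not transcribed.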